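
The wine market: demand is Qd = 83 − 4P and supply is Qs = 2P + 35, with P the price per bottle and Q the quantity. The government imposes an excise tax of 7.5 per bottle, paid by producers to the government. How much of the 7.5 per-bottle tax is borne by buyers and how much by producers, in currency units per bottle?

Without the tax, 83 − 4P = 2P + 35 gives 6P = 48, so P* = 8 and Q* = 51.
With the tax collected from producers, supply shifts: Qs = 2(P − 7.5) + 35.
New equilibrium: buyers pay 10.5, producers receive 3, Q = 41. (Wedge: Pb − Ps = 7.5.)
Burden on buyers: 2.5; on producers: 5. (They sum to 7.5.)
The less price-elastic side of the market bears the larger share of a per-unit tax.

Buyers bear 2.5 per bottle; producers bear 5 per bottle.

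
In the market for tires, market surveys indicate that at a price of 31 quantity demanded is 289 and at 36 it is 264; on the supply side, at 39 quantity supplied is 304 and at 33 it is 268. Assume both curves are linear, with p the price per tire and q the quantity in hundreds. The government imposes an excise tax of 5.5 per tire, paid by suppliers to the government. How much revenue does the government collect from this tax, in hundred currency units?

Tax revenue = 1424.5 hundred.

Demand slope: (264 − 289)/(36 − 31) = -5, so qd = 444 − 5p.
Supply slope: (268 − 304)/(33 − 39) = 6, so qs = 6p + 70.
Without the tax, 444 − 5p = 6p + 70 gives 11p = 374, so p* = 34 and q* = 274.
With the tax collected from suppliers, supply shifts: qs = 6(p − 5.5) + 70.
Solving gives q = 259 with consumers paying 37 and suppliers receiving 31.5 (the 5.5 wedge).
Revenue = t · Q = 5.5 · 259 = 1424.5.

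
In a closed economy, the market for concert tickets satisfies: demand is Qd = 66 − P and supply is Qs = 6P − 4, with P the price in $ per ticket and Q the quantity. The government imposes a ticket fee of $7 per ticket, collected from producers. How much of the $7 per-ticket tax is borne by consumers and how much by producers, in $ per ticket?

Without the tax, 66 − P = 6P − 4 gives 7P = 70, so P* = $10 and Q* = 56.
With the tax collected from producers, supply shifts: Qs = 6(P − 7) − 4.
New equilibrium: consumers pay $16, producers receive $9, Q = 50. (Wedge: Pb − Ps = 7.)
Burden on consumers: $6; on producers: $1. (They sum to $7.)
The less price-elastic side of the market bears the larger share of a per-unit tax.

Consumers bear $6 per ticket; producers bear $1 per ticket.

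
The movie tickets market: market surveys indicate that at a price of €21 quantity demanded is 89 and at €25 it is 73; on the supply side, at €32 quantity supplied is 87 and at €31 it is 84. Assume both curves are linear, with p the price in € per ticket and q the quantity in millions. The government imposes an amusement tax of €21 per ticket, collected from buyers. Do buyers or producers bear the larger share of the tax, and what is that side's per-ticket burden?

Producers bear the larger share: €12 per ticket.

Demand slope: (73 − 89)/(25 − 21) = -4, so qd = 173 − 4p.
Supply slope: (84 − 87)/(31 − 32) = 3, so qs = 3p − 9.
Before the tax: set 173 − 4p = 3p − 9 → p* = €26, q* = 69.
With the tax collected from buyers, demand (in seller-price terms) shifts: qd = 173 − 4(p + 21).
New equilibrium: buyers pay €35, producers receive €14, q = 33. (Wedge: pb − ps = 21.)
Per-ticket burden: buyers €9, producers €12.
Producers take the larger share because supply is less price-elastic here (demand slope 4 vs supply slope 3).
The less price-elastic side of the market bears the larger share of a per-unit tax.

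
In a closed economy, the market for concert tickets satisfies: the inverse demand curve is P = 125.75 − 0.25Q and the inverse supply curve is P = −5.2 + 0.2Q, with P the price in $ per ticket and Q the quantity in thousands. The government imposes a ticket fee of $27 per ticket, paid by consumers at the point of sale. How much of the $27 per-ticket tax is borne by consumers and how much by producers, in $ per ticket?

Rewrite in direct form: Qd = 503 − 4P and Qs = 5P + 26.
Before the tax: set 503 − 4P = 5P + 26 → P* = $53, Q* = 291.
With the tax collected from consumers, demand (in seller-price terms) shifts: Qd = 503 − 4(P + 27).
New equilibrium: consumers pay $68, producers receive $41, Q = 231. (Wedge: Pb − Ps = 27.)
Burden on consumers: $15; on producers: $12. (They sum to $27.)
The less price-elastic side of the market bears the larger share of a per-unit tax.

Consumers bear $15 per ticket; producers bear $12 per ticket.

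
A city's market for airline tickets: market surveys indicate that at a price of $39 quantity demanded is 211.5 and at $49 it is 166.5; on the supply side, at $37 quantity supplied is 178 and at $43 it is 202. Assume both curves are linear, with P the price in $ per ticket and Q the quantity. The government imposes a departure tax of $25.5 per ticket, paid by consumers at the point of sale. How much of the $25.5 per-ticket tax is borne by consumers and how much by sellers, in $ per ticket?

Demand slope: (166.5 − 211.5)/(49 − 39) = -4.5, so Qd = 387 − 4.5P.
Supply slope: (202 − 178)/(43 − 37) = 4, so Qs = 4P + 30.
Without the tax, 387 − 4.5P = 4P + 30 gives 8.5P = 357, so P* = $42 and Q* = 198.
With the tax collected from consumers, demand (in seller-price terms) shifts: Qd = 387 − 4.5(P + 25.5).
Solving gives Q = 144 with consumers paying $54 and sellers receiving $28.5 (the $25.5 wedge).
Burden on consumers: $12; on sellers: $13.5. (They sum to $25.5.)

Consumers bear $12 per ticket; sellers bear $13.5 per ticket.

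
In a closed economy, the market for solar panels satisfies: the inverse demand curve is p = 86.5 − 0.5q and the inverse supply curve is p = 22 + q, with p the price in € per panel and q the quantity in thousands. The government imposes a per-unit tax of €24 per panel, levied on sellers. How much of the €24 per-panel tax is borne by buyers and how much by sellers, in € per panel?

Rewrite in direct form: qd = 173 − 2p and qs = p − 22.
Without the tax, 173 − 2p = p − 22 gives 3p = 195, so p* = €65 and q* = 43.
With the tax collected from sellers, supply shifts: qs = (p − 24) − 22.
New equilibrium: buyers pay €73, sellers receive €49, q = 27. (Wedge: pb − ps = 24.)
Burden on buyers: €8; on sellers: €16. (They sum to €24.)

Buyers bear €8 per panel; sellers bear €16 per panel.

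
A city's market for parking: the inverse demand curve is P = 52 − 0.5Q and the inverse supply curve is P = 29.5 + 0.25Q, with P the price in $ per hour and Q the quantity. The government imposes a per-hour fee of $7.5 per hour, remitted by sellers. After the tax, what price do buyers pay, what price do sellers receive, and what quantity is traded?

Rewrite in direct form: Qd = 104 − 2P and Qs = 4P − 118.
Without the tax, 104 − 2P = 4P − 118 gives 6P = 222, so P* = $37 and Q* = 30.
With the tax collected from sellers, supply shifts: Qs = 4(P − 7.5) − 118.
New equilibrium: buyers pay $42, sellers receive $34.5, Q = 20. (Wedge: Pb − Ps = 7.5.)
The less price-elastic side of the market bears the larger share of a per-unit tax.

Buyers pay $42; sellers receive $34.5; quantity = 20.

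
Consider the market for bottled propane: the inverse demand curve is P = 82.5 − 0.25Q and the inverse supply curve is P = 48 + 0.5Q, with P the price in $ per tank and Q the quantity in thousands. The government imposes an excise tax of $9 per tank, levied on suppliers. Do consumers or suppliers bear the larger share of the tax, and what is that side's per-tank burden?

Suppliers bear the larger share: $6 per tank.

Rewrite in direct form: Qd = 330 − 4P and Qs = 2P − 96.
Without the tax, 330 − 4P = 2P − 96 gives 6P = 426, so P* = $71 and Q* = 46.
With the tax collected from suppliers, supply shifts: Qs = 2(P − 9) − 96.
New equilibrium: consumers pay $74, suppliers receive $65, Q = 34. (Wedge: Pb − Ps = 9.)
Per-tank burden: consumers $3, suppliers $6.
Suppliers take the larger share because supply is less price-elastic here (demand slope 4 vs supply slope 2).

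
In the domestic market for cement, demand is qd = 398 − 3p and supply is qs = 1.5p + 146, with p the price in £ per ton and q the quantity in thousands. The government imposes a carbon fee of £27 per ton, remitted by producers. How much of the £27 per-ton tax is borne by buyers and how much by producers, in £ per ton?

Buyers bear £9 per ton; producers bear £18 per ton.

Without the tax, 398 − 3p = 1.5p + 146 gives 4.5p = 252, so p* = £56 and q* = 230.
With the tax collected from producers, supply shifts: qs = 1.5(p − 27) + 146.
New equilibrium: buyers pay £65, producers receive £38, q = 203. (Wedge: pb − ps = 27.)
Burden on buyers: £9; on producers: £18. (They sum to £27.)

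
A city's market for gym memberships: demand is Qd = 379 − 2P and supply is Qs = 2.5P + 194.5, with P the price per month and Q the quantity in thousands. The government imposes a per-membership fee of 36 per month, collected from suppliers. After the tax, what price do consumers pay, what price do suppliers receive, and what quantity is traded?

Consumers pay 61; suppliers receive 25; quantity = 257.

Before the tax: set 379 − 2P = 2.5P + 194.5 → P* = 41, Q* = 297.
With the tax collected from suppliers, supply shifts: Qs = 2.5(P − 36) + 194.5.
Solving gives Q = 257 with consumers paying 61 and suppliers receiving 25 (the 36 wedge).
The less price-elastic side of the market bears the larger share of a per-unit tax.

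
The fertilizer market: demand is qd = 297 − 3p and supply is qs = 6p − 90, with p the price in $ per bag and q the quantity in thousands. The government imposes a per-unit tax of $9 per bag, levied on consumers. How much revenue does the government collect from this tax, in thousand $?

Tax revenue = $1350 thousand.

Before the tax: set 297 − 3p = 6p − 90 → p* = $43, q* = 168.
With the tax collected from consumers, demand (in seller-price terms) shifts: qd = 297 − 3(p + 9).
Solving gives q = 150 with consumers paying $49 and producers receiving $40 (the $9 wedge).
Revenue = t · Q = 9 · 150 = $1350.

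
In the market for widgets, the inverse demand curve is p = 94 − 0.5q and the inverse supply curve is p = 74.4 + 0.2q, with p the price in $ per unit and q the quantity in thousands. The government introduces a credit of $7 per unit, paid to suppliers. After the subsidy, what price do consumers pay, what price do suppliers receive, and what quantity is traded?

Consumers pay $75; suppliers receive $82; quantity = 38.

Inverting to q(p) form: qd = 188 − 2p; qs = 5p − 372.
Before the subsidy: set 188 − 2p = 5p − 372 → p* = $80, q* = 28.
With a per-unit subsidy paid to suppliers, each receives p + 7 per unit sold, so supply becomes qs = 5(p + 7) − 372.
Solving gives q = 38 with consumers paying $75 and suppliers receiving $82 (the $7 wedge).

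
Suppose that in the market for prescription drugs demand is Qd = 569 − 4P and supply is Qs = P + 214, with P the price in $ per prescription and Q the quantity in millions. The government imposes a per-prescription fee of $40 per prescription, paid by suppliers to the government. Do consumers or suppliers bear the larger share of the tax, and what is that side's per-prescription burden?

Without the tax, 569 − 4P = P + 214 gives 5P = 355, so P* = $71 and Q* = 285.
With the tax collected from suppliers, supply shifts: Qs = (P − 40) + 214.
New equilibrium: consumers pay $79, suppliers receive $39, Q = 253. (Wedge: Pb − Ps = 40.)
Per-prescription burden: consumers $8, suppliers $32.
Suppliers take the larger share because supply is less price-elastic here (demand slope 4 vs supply slope 1).
The less price-elastic side of the market bears the larger share of a per-unit tax.

Suppliers bear the larger share: $32 per prescription.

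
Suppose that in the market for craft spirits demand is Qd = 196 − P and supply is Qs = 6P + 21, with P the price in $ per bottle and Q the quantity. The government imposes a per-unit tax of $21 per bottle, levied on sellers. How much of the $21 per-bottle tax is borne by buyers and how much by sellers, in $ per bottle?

Before the tax: set 196 − P = 6P + 21 → P* = $25, Q* = 171.
With the tax collected from sellers, supply shifts: Qs = 6(P − 21) + 21.
Solving gives Q = 153 with buyers paying $43 and sellers receiving $22 (the $21 wedge).
Burden on buyers: $18; on sellers: $3. (They sum to $21.)
The less price-elastic side of the market bears the larger share of a per-unit tax.

Buyers bear $18 per bottle; sellers bear $3 per bottle.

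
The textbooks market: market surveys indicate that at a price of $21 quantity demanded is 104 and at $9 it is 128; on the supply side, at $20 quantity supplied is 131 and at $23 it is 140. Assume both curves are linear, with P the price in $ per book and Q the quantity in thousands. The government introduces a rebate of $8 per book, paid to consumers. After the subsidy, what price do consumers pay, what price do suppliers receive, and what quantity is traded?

Demand slope: (128 − 104)/(9 − 21) = -2, so Qd = 146 − 2P.
Supply slope: (140 − 131)/(23 − 20) = 3, so Qs = 3P + 71.
Before the subsidy: set 146 − 2P = 3P + 71 → P* = $15, Q* = 116.
With a per-unit subsidy paid to consumers, each effectively pays P − 8, so demand becomes Qd = 146 − 2(P − 8).
Solving gives Q = 125.6 with consumers paying $10.2 and suppliers receiving $18.2 (the $8 wedge).

Consumers pay $10.2; suppliers receive $18.2; quantity = 125.6.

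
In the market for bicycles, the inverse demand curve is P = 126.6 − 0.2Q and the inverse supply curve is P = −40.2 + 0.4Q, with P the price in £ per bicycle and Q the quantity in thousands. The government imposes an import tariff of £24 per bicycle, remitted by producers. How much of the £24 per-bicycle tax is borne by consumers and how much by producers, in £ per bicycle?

Consumers bear £8 per bicycle; producers bear £16 per bicycle.

Inverting to Q(P) form: Qd = 633 − 5P; Qs = 2.5P + 100.5.
Without the tax, 633 − 5P = 2.5P + 100.5 gives 7.5P = 532.5, so P* = £71 and Q* = 278.
With the tax collected from producers, supply shifts: Qs = 2.5(P − 24) + 100.5.
Solving gives Q = 238 with consumers paying £79 and producers receiving £55 (the £24 wedge).
Burden on consumers: £8; on producers: £16. (They sum to £24.)
The less price-elastic side of the market bears the larger share of a per-unit tax.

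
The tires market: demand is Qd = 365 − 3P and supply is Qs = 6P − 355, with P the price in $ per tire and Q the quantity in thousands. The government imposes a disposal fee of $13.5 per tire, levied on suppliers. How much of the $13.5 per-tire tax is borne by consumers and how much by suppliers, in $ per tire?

Without the tax, 365 − 3P = 6P − 355 gives 9P = 720, so P* = $80 and Q* = 125.
With the tax collected from suppliers, supply shifts: Qs = 6(P − 13.5) − 355.
Solving gives Q = 98 with consumers paying $89 and suppliers receiving $75.5 (the $13.5 wedge).
Burden on consumers: $9; on suppliers: $4.5. (They sum to $13.5.)
The less price-elastic side of the market bears the larger share of a per-unit tax.

Consumers bear $9 per tire; suppliers bear $4.5 per tire.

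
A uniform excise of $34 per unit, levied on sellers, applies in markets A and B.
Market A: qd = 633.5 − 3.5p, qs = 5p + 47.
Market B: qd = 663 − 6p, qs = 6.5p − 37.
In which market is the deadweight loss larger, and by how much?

Market A: pre-tax p* = $69, q* = 392; post-tax q = 322; deadweight loss = $1190.
Market B: pre-tax p* = $56, q* = 327; post-tax q = 220.92; deadweight loss = $1803.36.
Difference: $1190 vs $1803.36 → market B is larger by $613.36.

Market B, by $613.36.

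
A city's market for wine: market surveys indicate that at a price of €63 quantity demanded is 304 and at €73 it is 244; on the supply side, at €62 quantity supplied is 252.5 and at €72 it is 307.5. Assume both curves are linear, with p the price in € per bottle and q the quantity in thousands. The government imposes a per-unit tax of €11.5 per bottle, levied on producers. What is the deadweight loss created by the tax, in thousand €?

Demand slope: (244 − 304)/(73 − 63) = -6, so qd = 682 − 6p.
Supply slope: (307.5 − 252.5)/(72 − 62) = 5.5, so qs = 5.5p − 88.5.
Without the tax, 682 − 6p = 5.5p − 88.5 gives 11.5p = 770.5, so p* = €67 and q* = 280.
With the tax collected from producers, supply shifts: qs = 5.5(p − 11.5) − 88.5.
Solving gives q = 247 with consumers paying €72.5 and producers receiving €61 (the €11.5 wedge).
Quantity falls by |ΔQ| = |280 − 247| = 33.
DWL = ½ · t · |ΔQ| = ½ · 11.5 · 33 = €189.75.

Deadweight loss = €189.75 thousand.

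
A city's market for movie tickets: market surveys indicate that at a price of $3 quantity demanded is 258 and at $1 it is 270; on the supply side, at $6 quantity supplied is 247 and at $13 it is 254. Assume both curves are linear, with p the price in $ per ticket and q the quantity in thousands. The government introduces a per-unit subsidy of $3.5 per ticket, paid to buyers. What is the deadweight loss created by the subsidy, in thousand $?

Demand slope: (270 − 258)/(1 − 3) = -6, so qd = 276 − 6p.
Supply slope: (254 − 247)/(13 − 6) = 1, so qs = p + 241.
Without the subsidy, 276 − 6p = p + 241 gives 7p = 35, so p* = $5 and q* = 246.
With a per-unit subsidy paid to buyers, each effectively pays p − 3.5, so demand becomes qd = 276 − 6(p − 3.5).
Solving gives q = 249 with buyers paying $4.5 and suppliers receiving $8 (the $3.5 wedge).
Quantity rises by |ΔQ| = |246 − 249| = 3.
DWL = ½ · t · |ΔQ| = ½ · 3.5 · 3 = $5.25.

Deadweight loss = $5.25 thousand.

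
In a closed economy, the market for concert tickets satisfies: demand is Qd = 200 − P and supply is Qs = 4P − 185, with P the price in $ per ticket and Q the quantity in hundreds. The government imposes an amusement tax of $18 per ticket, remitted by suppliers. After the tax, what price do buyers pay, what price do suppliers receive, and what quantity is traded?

Before the tax: set 200 − P = 4P − 185 → P* = $77, Q* = 123.
With the tax collected from suppliers, supply shifts: Qs = 4(P − 18) − 185.
Solving gives Q = 108.6 with buyers paying $91.4 and suppliers receiving $73.4 (the $18 wedge).
The less price-elastic side of the market bears the larger share of a per-unit tax.

Buyers pay $91.4; suppliers receive $73.4; quantity = 108.6.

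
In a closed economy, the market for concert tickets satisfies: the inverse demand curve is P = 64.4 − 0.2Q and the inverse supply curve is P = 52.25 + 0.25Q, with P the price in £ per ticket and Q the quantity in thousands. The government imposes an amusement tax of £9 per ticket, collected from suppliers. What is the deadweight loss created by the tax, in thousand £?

Deadweight loss = £90 thousand.

Inverting to Q(P) form: Qd = 322 − 5P; Qs = 4P − 209.
Without the tax, 322 − 5P = 4P − 209 gives 9P = 531, so P* = £59 and Q* = 27.
With the tax collected from suppliers, supply shifts: Qs = 4(P − 9) − 209.
Solving gives Q = 7 with consumers paying £63 and suppliers receiving £54 (the £9 wedge).
Quantity falls by |ΔQ| = |27 − 7| = 20.
DWL = ½ · t · |ΔQ| = ½ · 9 · 20 = £90.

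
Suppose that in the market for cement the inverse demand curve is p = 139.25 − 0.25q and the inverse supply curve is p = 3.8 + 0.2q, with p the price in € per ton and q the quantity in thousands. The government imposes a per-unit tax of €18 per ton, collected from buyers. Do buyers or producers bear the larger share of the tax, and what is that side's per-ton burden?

Buyers bear the larger share: €10 per ton.

Inverting to q(p) form: qd = 557 − 4p; qs = 5p − 19.
Before the tax: set 557 − 4p = 5p − 19 → p* = €64, q* = 301.
With the tax collected from buyers, demand (in seller-price terms) shifts: qd = 557 − 4(p + 18).
Solving gives q = 261 with buyers paying €74 and producers receiving €56 (the €18 wedge).
Per-ton burden: buyers €10, producers €8.
Buyers take the larger share because demand is less price-elastic here (demand slope 4 vs supply slope 5).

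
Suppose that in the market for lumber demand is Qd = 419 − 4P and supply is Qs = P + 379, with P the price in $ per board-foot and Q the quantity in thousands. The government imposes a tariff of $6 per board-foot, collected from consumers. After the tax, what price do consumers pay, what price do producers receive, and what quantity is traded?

Consumers pay $9.2; producers receive $3.2; quantity = 382.2.

Without the tax, 419 − 4P = P + 379 gives 5P = 40, so P* = $8 and Q* = 387.
With the tax collected from consumers, demand (in seller-price terms) shifts: Qd = 419 − 4(P + 6).
New equilibrium: consumers pay $9.2, producers receive $3.2, Q = 382.2. (Wedge: Pb − Ps = 6.)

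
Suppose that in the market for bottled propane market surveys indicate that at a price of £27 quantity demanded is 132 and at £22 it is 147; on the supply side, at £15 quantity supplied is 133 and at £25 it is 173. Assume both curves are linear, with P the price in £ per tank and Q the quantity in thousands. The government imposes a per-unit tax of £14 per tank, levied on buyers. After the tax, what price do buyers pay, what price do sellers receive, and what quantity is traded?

Demand slope: (147 − 132)/(22 − 27) = -3, so Qd = 213 − 3P.
Supply slope: (173 − 133)/(25 − 15) = 4, so Qs = 4P + 73.
Without the tax, 213 − 3P = 4P + 73 gives 7P = 140, so P* = £20 and Q* = 153.
With the tax collected from buyers, demand (in seller-price terms) shifts: Qd = 213 − 3(P + 14).
Solving gives Q = 129 with buyers paying £28 and sellers receiving £14 (the £14 wedge).
The less price-elastic side of the market bears the larger share of a per-unit tax.

Buyers pay £28; sellers receive £14; quantity = 129.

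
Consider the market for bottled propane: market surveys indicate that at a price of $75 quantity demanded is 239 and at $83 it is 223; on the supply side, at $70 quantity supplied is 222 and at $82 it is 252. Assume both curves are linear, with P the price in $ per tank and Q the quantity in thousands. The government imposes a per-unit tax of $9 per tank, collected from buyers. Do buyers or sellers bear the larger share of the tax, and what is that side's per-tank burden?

Demand slope: (223 − 239)/(83 − 75) = -2, so Qd = 389 − 2P.
Supply slope: (252 − 222)/(82 − 70) = 2.5, so Qs = 2.5P + 47.
Without the tax, 389 − 2P = 2.5P + 47 gives 4.5P = 342, so P* = $76 and Q* = 237.
With the tax collected from buyers, demand (in seller-price terms) shifts: Qd = 389 − 2(P + 9).
New equilibrium: buyers pay $81, sellers receive $72, Q = 227. (Wedge: Pb − Ps = 9.)
Per-tank burden: buyers $5, sellers $4.
Buyers take the larger share because demand is less price-elastic here (demand slope 2 vs supply slope 2.5).
The less price-elastic side of the market bears the larger share of a per-unit tax.

Buyers bear the larger share: $5 per tank.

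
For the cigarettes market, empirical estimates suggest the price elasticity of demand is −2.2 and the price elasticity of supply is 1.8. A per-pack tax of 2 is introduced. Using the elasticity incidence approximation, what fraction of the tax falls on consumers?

Incidence ratio: consumers' share ≈ εs / (εs + |εd|) = 1.8 / (1.8 + 2.2) = 0.45.
Supply is the less elastic side, so consumers bear the smaller share.

Consumers' share ≈ 0.45.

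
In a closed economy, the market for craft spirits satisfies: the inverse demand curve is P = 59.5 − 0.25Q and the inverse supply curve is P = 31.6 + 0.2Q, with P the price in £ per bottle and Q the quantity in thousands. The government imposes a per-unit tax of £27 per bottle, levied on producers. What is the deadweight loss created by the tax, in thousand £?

Inverting to Q(P) form: Qd = 238 − 4P; Qs = 5P − 158.
Before the tax: set 238 − 4P = 5P − 158 → P* = £44, Q* = 62.
With the tax collected from producers, supply shifts: Qs = 5(P − 27) − 158.
New equilibrium: buyers pay £59, producers receive £32, Q = 2. (Wedge: Pb − Ps = 27.)
Quantity falls by |ΔQ| = |62 − 2| = 60.
DWL = ½ · t · |ΔQ| = ½ · 27 · 60 = £810.

Deadweight loss = £810 thousand.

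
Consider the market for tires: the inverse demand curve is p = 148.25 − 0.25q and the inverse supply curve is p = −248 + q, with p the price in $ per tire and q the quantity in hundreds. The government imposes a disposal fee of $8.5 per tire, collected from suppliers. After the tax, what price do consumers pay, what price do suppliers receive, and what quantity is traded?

Consumers pay $70.7; suppliers receive $62.2; quantity = 310.2.

Inverting to q(p) form: qd = 593 − 4p; qs = p + 248.
Without the tax, 593 − 4p = p + 248 gives 5p = 345, so p* = $69 and q* = 317.
With the tax collected from suppliers, supply shifts: qs = (p − 8.5) + 248.
New equilibrium: consumers pay $70.7, suppliers receive $62.2, q = 310.2. (Wedge: pb − ps = 8.5.)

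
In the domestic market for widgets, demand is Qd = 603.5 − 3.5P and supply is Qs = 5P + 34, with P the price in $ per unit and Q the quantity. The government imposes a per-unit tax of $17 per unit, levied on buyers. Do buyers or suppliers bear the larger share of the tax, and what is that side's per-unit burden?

Buyers bear the larger share: $10 per unit.

Before the tax: set 603.5 − 3.5P = 5P + 34 → P* = $67, Q* = 369.
With the tax collected from buyers, demand (in seller-price terms) shifts: Qd = 603.5 − 3.5(P + 17).
New equilibrium: buyers pay $77, suppliers receive $60, Q = 334. (Wedge: Pb − Ps = 17.)
Per-unit burden: buyers $10, suppliers $7.
Buyers take the larger share because demand is less price-elastic here (demand slope 3.5 vs supply slope 5).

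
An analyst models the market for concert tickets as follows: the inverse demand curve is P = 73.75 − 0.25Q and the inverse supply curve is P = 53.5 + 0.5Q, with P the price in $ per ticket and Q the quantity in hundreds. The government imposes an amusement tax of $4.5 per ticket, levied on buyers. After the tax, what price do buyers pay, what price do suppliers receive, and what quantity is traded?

Buyers pay $68.5; suppliers receive $64; quantity = 21.

Inverting to Q(P) form: Qd = 295 − 4P; Qs = 2P − 107.
Before the tax: set 295 − 4P = 2P − 107 → P* = $67, Q* = 27.
With the tax collected from buyers, demand (in seller-price terms) shifts: Qd = 295 − 4(P + 4.5).
Solving gives Q = 21 with buyers paying $68.5 and suppliers receiving $64 (the $4.5 wedge).
The less price-elastic side of the market bears the larger share of a per-unit tax.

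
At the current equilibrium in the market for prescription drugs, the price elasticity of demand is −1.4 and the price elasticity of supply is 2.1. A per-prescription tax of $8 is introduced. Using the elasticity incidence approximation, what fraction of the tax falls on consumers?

Consumers' share ≈ 0.6.

Incidence ratio: consumers' share ≈ εs / (εs + |εd|) = 2.1 / (2.1 + 1.4) = 0.6.
Supply is the more elastic side, so consumers bear the larger share.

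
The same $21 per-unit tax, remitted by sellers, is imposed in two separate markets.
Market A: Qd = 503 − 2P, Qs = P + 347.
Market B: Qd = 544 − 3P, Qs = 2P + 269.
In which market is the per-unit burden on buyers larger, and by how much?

Market B, by $1.4.

Market A: pre-tax P* = $52, Q* = 399; post-tax Q = 385; per-unit burden on buyers = $7.
Market B: pre-tax P* = $55, Q* = 379; post-tax Q = 353.8; per-unit burden on buyers = $8.4.
Difference: $7 vs $8.4 → market B is larger by $1.4.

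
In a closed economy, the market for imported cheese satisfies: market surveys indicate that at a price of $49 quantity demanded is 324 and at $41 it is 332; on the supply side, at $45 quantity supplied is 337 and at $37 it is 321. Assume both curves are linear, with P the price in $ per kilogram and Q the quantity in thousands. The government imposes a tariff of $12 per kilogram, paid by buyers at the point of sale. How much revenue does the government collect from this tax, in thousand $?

Tax revenue = $3876 thousand.

Demand slope: (332 − 324)/(41 − 49) = -1, so Qd = 373 − P.
Supply slope: (321 − 337)/(37 − 45) = 2, so Qs = 2P + 247.
Before the tax: set 373 − P = 2P + 247 → P* = $42, Q* = 331.
With the tax collected from buyers, demand (in seller-price terms) shifts: Qd = 373 − (P + 12).
New equilibrium: buyers pay $50, sellers receive $38, Q = 323. (Wedge: Pb − Ps = 12.)
Revenue = t · Q = 12 · 323 = $3876.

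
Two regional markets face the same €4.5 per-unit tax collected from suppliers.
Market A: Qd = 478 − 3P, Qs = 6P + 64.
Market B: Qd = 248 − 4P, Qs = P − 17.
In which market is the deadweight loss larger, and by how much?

Market A, by €12.15.

Market A: pre-tax P* = €46, Q* = 340; post-tax Q = 331; deadweight loss = €20.25.
Market B: pre-tax P* = €53, Q* = 36; post-tax Q = 32.4; deadweight loss = €8.1.
Difference: €20.25 vs €8.1 → market A is larger by €12.15.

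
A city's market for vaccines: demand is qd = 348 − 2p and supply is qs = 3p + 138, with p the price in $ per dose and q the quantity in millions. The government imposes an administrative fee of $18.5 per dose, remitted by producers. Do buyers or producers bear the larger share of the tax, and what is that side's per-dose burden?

Buyers bear the larger share: $11.1 per dose.

Without the tax, 348 − 2p = 3p + 138 gives 5p = 210, so p* = $42 and q* = 264.
With the tax collected from producers, supply shifts: qs = 3(p − 18.5) + 138.
Solving gives q = 241.8 with buyers paying $53.1 and producers receiving $34.6 (the $18.5 wedge).
Per-dose burden: buyers $11.1, producers $7.4.
Buyers take the larger share because demand is less price-elastic here (demand slope 2 vs supply slope 3).
The less price-elastic side of the market bears the larger share of a per-unit tax.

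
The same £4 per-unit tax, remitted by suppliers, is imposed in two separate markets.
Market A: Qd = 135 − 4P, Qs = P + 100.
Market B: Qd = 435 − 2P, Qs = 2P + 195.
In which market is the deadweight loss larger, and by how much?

Market A: pre-tax P* = £7, Q* = 107; post-tax Q = 103.8; deadweight loss = £6.4.
Market B: pre-tax P* = £60, Q* = 315; post-tax Q = 311; deadweight loss = £8.
Difference: £6.4 vs £8 → market B is larger by £1.6.

Market B, by £1.6.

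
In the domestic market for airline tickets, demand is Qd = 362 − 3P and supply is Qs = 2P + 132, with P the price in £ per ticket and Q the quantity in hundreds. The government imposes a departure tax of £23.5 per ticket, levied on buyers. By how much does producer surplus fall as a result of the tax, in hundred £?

Without the tax, 362 − 3P = 2P + 132 gives 5P = 230, so P* = £46 and Q* = 224.
With the tax collected from buyers, demand (in seller-price terms) shifts: Qd = 362 − 3(P + 23.5).
New equilibrium: buyers pay £55.4, sellers receive £31.9, Q = 195.8. (Wedge: Pb − Ps = 23.5.)
ΔPS is the trapezoid between Q = 195.8 and Q = 224 of height £14.1: ½ · (224 + 195.8) · 14.1 = £2959.59.

Producer surplus falls by £2959.59 hundred.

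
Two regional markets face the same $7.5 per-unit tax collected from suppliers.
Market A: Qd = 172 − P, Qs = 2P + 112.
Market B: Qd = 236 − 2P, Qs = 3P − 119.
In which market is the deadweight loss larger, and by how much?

Market A: pre-tax P* = $20, Q* = 152; post-tax Q = 147; deadweight loss = $18.75.
Market B: pre-tax P* = $71, Q* = 94; post-tax Q = 85; deadweight loss = $33.75.
Difference: $18.75 vs $33.75 → market B is larger by $15.

Market B, by $15.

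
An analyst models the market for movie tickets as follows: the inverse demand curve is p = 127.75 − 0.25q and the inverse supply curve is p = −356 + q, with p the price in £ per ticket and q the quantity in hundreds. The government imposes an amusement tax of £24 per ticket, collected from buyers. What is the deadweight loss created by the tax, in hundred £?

Rewrite in direct form: qd = 511 − 4p and qs = p + 356.
Without the tax, 511 − 4p = p + 356 gives 5p = 155, so p* = £31 and q* = 387.
With the tax collected from buyers, demand (in seller-price terms) shifts: qd = 511 − 4(p + 24).
New equilibrium: buyers pay £35.8, sellers receive £11.8, q = 367.8. (Wedge: pb − ps = 24.)
Quantity falls by |ΔQ| = |387 − 367.8| = 19.2.
DWL = ½ · t · |ΔQ| = ½ · 24 · 19.2 = £230.4.

Deadweight loss = £230.4 hundred.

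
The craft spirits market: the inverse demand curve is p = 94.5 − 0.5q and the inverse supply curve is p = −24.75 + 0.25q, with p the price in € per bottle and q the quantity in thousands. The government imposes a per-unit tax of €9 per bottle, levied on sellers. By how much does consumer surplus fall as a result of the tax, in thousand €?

Inverting to q(p) form: qd = 189 − 2p; qs = 4p + 99.
Before the tax: set 189 − 2p = 4p + 99 → p* = €15, q* = 159.
With the tax collected from sellers, supply shifts: qs = 4(p − 9) + 99.
New equilibrium: consumers pay €21, sellers receive €12, q = 147. (Wedge: pb − ps = 9.)
ΔCS is the trapezoid between Q = 147 and Q = 159 of height €6: ½ · (159 + 147) · 6 = €918.

Consumer surplus falls by €918 thousand.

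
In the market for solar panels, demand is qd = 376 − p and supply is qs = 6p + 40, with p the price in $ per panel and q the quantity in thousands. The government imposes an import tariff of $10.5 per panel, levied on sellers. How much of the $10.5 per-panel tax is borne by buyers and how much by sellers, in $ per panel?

Buyers bear $9 per panel; sellers bear $1.5 per panel.

Before the tax: set 376 − p = 6p + 40 → p* = $48, q* = 328.
With the tax collected from sellers, supply shifts: qs = 6(p − 10.5) + 40.
New equilibrium: buyers pay $57, sellers receive $46.5, q = 319. (Wedge: pb − ps = 10.5.)
Burden on buyers: $9; on sellers: $1.5. (They sum to $10.5.)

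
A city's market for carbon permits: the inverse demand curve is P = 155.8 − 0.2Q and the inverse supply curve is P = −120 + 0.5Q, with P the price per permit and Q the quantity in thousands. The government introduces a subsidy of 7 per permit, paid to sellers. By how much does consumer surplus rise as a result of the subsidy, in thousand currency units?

Inverting to Q(P) form: Qd = 779 − 5P; Qs = 2P + 240.
Before the subsidy: set 779 − 5P = 2P + 240 → P* = 77, Q* = 394.
With a per-unit subsidy paid to sellers, each receives P + 7 per unit sold, so supply becomes Qs = 2(P + 7) + 240.
Solving gives Q = 404 with consumers paying 75 and sellers receiving 82 (the 7 wedge).
ΔCS is the trapezoid between Q = 404 and Q = 394 of height 2: ½ · (394 + 404) · 2 = 798.

Consumer surplus rises by 798 thousand.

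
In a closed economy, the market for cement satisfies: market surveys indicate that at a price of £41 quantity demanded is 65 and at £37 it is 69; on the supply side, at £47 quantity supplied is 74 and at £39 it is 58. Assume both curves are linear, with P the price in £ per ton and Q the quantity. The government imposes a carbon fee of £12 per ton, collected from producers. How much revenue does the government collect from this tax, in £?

Demand slope: (69 − 65)/(37 − 41) = -1, so Qd = 106 − P.
Supply slope: (58 − 74)/(39 − 47) = 2, so Qs = 2P − 20.
Without the tax, 106 − P = 2P − 20 gives 3P = 126, so P* = £42 and Q* = 64.
With the tax collected from producers, supply shifts: Qs = 2(P − 12) − 20.
New equilibrium: consumers pay £50, producers receive £38, Q = 56. (Wedge: Pb − Ps = 12.)
Revenue = t · Q = 12 · 56 = £672.

Tax revenue = £672.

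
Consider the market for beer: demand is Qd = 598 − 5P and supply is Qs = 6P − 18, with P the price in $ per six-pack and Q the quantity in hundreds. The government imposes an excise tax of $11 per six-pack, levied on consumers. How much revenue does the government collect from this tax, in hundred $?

Before the tax: set 598 − 5P = 6P − 18 → P* = $56, Q* = 318.
With the tax collected from consumers, demand (in seller-price terms) shifts: Qd = 598 − 5(P + 11).
New equilibrium: consumers pay $62, sellers receive $51, Q = 288. (Wedge: Pb − Ps = 11.)
Revenue = t · Q = 11 · 288 = $3168.

Tax revenue = $3168 hundred.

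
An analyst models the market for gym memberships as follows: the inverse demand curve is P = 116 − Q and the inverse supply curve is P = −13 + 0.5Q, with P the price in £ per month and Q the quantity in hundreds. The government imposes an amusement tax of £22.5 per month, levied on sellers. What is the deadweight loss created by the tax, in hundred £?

Deadweight loss = £168.75 hundred.

Rewrite in direct form: Qd = 116 − P and Qs = 2P + 26.
Without the tax, 116 − P = 2P + 26 gives 3P = 90, so P* = £30 and Q* = 86.
With the tax collected from sellers, supply shifts: Qs = 2(P − 22.5) + 26.
New equilibrium: buyers pay £45, sellers receive £22.5, Q = 71. (Wedge: Pb − Ps = 22.5.)
Quantity falls by |ΔQ| = |86 − 71| = 15.
DWL = ½ · t · |ΔQ| = ½ · 22.5 · 15 = £168.75.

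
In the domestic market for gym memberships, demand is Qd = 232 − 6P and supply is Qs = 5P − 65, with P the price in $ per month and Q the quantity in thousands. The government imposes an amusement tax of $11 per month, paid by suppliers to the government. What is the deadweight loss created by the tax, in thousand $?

Before the tax: set 232 − 6P = 5P − 65 → P* = $27, Q* = 70.
With the tax collected from suppliers, supply shifts: Qs = 5(P − 11) − 65.
Solving gives Q = 40 with consumers paying $32 and suppliers receiving $21 (the $11 wedge).
Quantity falls by |ΔQ| = |70 − 40| = 30.
DWL = ½ · t · |ΔQ| = ½ · 11 · 30 = $165.

Deadweight loss = $165 thousand.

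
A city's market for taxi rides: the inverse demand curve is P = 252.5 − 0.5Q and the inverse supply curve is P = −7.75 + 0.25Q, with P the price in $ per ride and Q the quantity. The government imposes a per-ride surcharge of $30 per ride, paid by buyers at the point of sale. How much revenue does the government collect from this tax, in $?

Tax revenue = $9210.

Rewrite in direct form: Qd = 505 − 2P and Qs = 4P + 31.
Without the tax, 505 − 2P = 4P + 31 gives 6P = 474, so P* = $79 and Q* = 347.
With the tax collected from buyers, demand (in seller-price terms) shifts: Qd = 505 − 2(P + 30).
Solving gives Q = 307 with buyers paying $99 and suppliers receiving $69 (the $30 wedge).
Revenue = t · Q = 30 · 307 = $9210.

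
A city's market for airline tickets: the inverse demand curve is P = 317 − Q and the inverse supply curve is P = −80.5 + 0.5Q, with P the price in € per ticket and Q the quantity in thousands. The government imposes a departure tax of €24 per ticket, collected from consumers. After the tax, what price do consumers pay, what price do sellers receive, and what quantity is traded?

Inverting to Q(P) form: Qd = 317 − P; Qs = 2P + 161.
Without the tax, 317 − P = 2P + 161 gives 3P = 156, so P* = €52 and Q* = 265.
With the tax collected from consumers, demand (in seller-price terms) shifts: Qd = 317 − (P + 24).
New equilibrium: consumers pay €68, sellers receive €44, Q = 249. (Wedge: Pb − Ps = 24.)

Consumers pay €68; sellers receive €44; quantity = 249.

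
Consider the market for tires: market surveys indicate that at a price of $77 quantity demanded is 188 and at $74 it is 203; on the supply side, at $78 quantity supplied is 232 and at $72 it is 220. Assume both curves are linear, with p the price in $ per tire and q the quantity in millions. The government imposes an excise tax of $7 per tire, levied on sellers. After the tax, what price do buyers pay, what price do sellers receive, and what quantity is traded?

Demand slope: (203 − 188)/(74 − 77) = -5, so qd = 573 − 5p.
Supply slope: (220 − 232)/(72 − 78) = 2, so qs = 2p + 76.
Without the tax, 573 − 5p = 2p + 76 gives 7p = 497, so p* = $71 and q* = 218.
With the tax collected from sellers, supply shifts: qs = 2(p − 7) + 76.
Solving gives q = 208 with buyers paying $73 and sellers receiving $66 (the $7 wedge).
The less price-elastic side of the market bears the larger share of a per-unit tax.

Buyers pay $73; sellers receive $66; quantity = 208.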